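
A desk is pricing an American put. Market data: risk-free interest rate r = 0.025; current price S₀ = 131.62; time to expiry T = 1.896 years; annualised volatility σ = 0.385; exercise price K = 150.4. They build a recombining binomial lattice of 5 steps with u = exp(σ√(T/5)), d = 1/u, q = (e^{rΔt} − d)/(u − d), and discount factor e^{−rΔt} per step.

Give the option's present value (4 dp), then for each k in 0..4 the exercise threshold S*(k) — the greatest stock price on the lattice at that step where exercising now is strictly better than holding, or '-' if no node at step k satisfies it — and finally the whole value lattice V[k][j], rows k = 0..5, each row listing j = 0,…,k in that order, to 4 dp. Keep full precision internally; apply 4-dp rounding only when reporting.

price = 36.4391
boundary = - - 81.9213 64.6300 81.9213
tree:
36.4391
51.0188 20.1392
68.4787 31.6515 7.0903
85.7700 47.9199 13.2775 0.0000
99.4116 68.4787 24.8640 0.0000 0.0000
110.1738 85.7700 46.5613 0.0000 0.0000 0.0000

Δt=0.37920  u=1.26754  d=0.78893  q=0.46091  discount=0.99056
step 5 (expiry): payoffs max(K−S,0) = 110.1738 85.7700 46.5613 0.0000 0.0000 0.0000
step 4: (k=4,j=0): S=50.9884, (K−S)⁺=99.4116, hold=97.9925 ⇒ V=99.4116 exercise | (k=4,j=1): S=81.9213, (K−S)⁺=68.4787, hold=67.0596 ⇒ V=68.4787 exercise | (k=4,j=2): S=131.6200, (K−S)⁺=18.7800, hold=24.8640 ⇒ V=24.8640 continue | (k=4,j=3): S=211.4691, (K−S)⁺=0.0000, hold=0.0000 ⇒ V=0.0000 continue | (k=4,j=4): S=339.7598, (K−S)⁺=0.0000, hold=0.0000 ⇒ V=0.0000 continue  boundary S*=81.9213
step 3: (k=3,j=0): S=64.6300, (K−S)⁺=85.7700, hold=84.3509 ⇒ V=85.7700 exercise | (k=3,j=1): S=103.8387, (K−S)⁺=46.5613, hold=47.9199 ⇒ V=47.9199 continue | (k=3,j=2): S=166.8339, (K−S)⁺=0.0000, hold=13.2775 ⇒ V=13.2775 continue | (k=3,j=3): S=268.0461, (K−S)⁺=0.0000, hold=0.0000 ⇒ V=0.0000 continue  boundary S*=64.6300
step 2: (k=2,j=0): S=81.9213, (K−S)⁺=68.4787, hold=67.6800 ⇒ V=68.4787 exercise | (k=2,j=1): S=131.6200, (K−S)⁺=18.7800, hold=31.6515 ⇒ V=31.6515 continue | (k=2,j=2): S=211.4691, (K−S)⁺=0.0000, hold=7.0903 ⇒ V=7.0903 continue  boundary S*=81.9213
step 1: (k=1,j=0): S=103.8387, (K−S)⁺=46.5613, hold=51.0188 ⇒ V=51.0188 continue | (k=1,j=1): S=166.8339, (K−S)⁺=0.0000, hold=20.1392 ⇒ V=20.1392 continue  boundary S*=-
step 0: (k=0,j=0): S=131.6200, (K−S)⁺=18.7800, hold=36.4391 ⇒ V=36.4391 continue  boundary S*=-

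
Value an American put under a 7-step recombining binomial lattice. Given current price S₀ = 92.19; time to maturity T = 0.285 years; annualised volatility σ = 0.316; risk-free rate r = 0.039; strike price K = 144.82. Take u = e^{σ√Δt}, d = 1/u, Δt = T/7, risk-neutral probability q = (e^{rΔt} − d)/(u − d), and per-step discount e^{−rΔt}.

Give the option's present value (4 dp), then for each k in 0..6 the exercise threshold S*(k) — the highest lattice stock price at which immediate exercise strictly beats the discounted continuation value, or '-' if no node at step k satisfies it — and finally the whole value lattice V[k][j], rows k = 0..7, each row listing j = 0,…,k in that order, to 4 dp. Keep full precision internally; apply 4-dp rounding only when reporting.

params: Δt=0.04071 u=1.06584 d=0.93823 q=0.49652 e^(-rΔt)=0.99841
t_7 payoffs: 85.8211 77.7965 68.6806 58.3247 46.5604 33.1959 18.0137 0.7666
t_6: node(6,0) S=62.8833 payoff=81.9367 vs cont=81.7069 → 81.9367 [stop]  node(6,1) S=71.4362 payoff=73.3838 vs cont=73.1540 → 73.3838 [stop]  node(6,2) S=81.1523 payoff=63.6677 vs cont=63.4379 → 63.6677 [stop]  node(6,3) S=92.1900 payoff=52.6300 vs cont=52.4002 → 52.6300 [stop]  node(6,4) S=104.7289 payoff=40.0911 vs cont=39.8613 → 40.0911 [stop]  node(6,5) S=118.9733 payoff=25.8467 vs cont=25.6170 → 25.8467 [stop]  node(6,6) S=135.1550 payoff=9.6650 vs cont=9.4352 → 9.6650 [stop]  ⇒ S*(6)=135.1550
t_5: node(5,0) S=67.0235 payoff=77.7965 vs cont=77.5668 → 77.7965 [stop]  node(5,1) S=76.1394 payoff=68.6806 vs cont=68.4508 → 68.6806 [stop]  node(5,2) S=86.4953 payoff=58.3247 vs cont=58.0949 → 58.3247 [stop]  node(5,3) S=98.2596 payoff=46.5604 vs cont=46.3306 → 46.5604 [stop]  node(5,4) S=111.6241 payoff=33.1959 vs cont=32.9661 → 33.1959 [stop]  node(5,5) S=126.8063 payoff=18.0137 vs cont=17.7839 → 18.0137 [stop]  ⇒ S*(5)=126.8063
t_4: node(4,0) S=71.4362 payoff=73.3838 vs cont=73.1540 → 73.3838 [stop]  node(4,1) S=81.1523 payoff=63.6677 vs cont=63.4379 → 63.6677 [stop]  node(4,2) S=92.1900 payoff=52.6300 vs cont=52.4002 → 52.6300 [stop]  node(4,3) S=104.7289 payoff=40.0911 vs cont=39.8613 → 40.0911 [stop]  node(4,4) S=118.9733 payoff=25.8467 vs cont=25.6170 → 25.8467 [stop]  ⇒ S*(4)=118.9733
t_3: node(3,0) S=76.1394 payoff=68.6806 vs cont=68.4508 → 68.6806 [stop]  node(3,1) S=86.4953 payoff=58.3247 vs cont=58.0949 → 58.3247 [stop]  node(3,2) S=98.2596 payoff=46.5604 vs cont=46.3306 → 46.5604 [stop]  node(3,3) S=111.6241 payoff=33.1959 vs cont=32.9661 → 33.1959 [stop]  ⇒ S*(3)=111.6241
t_2: node(2,0) S=81.1523 payoff=63.6677 vs cont=63.4379 → 63.6677 [stop]  node(2,1) S=92.1900 payoff=52.6300 vs cont=52.4002 → 52.6300 [stop]  node(2,2) S=104.7289 payoff=40.0911 vs cont=39.8613 → 40.0911 [stop]  ⇒ S*(2)=104.7289
t_1: node(1,0) S=86.4953 payoff=58.3247 vs cont=58.0949 → 58.3247 [stop]  node(1,1) S=98.2596 payoff=46.5604 vs cont=46.3306 → 46.5604 [stop]  ⇒ S*(1)=98.2596
t_0: node(0,0) S=92.1900 payoff=52.6300 vs cont=52.4002 → 52.6300 [stop]  ⇒ S*(0)=92.1900

price = 52.6300
boundary = 92.1900 98.2596 104.7289 111.6241 118.9733 126.8063 135.1550
tree:
52.6300
58.3247 46.5604
63.6677 52.6300 40.0911
68.6806 58.3247 46.5604 33.1959
73.3838 63.6677 52.6300 40.0911 25.8467
77.7965 68.6806 58.3247 46.5604 33.1959 18.0137
81.9367 73.3838 63.6677 52.6300 40.0911 25.8467 9.6650
85.8211 77.7965 68.6806 58.3247 46.5604 33.1959 18.0137 0.7666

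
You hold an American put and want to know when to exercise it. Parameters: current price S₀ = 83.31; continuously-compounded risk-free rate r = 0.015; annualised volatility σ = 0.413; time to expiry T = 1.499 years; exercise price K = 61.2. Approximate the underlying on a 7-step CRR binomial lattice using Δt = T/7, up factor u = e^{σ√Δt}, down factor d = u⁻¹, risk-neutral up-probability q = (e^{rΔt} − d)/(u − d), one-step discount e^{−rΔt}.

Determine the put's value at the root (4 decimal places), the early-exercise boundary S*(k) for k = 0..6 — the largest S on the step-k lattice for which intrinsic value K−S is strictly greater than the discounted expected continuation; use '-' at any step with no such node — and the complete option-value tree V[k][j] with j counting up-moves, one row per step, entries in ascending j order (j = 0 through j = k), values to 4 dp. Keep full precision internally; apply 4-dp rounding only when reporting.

Δt=0.21414, u=1.21060, d=0.82604, q=0.46073, disc=e^(-rΔt)=0.99679
k=7 terminal: V=max(K-S,0) → 39.3382 29.1602 14.2438 0.0000 0.0000 0.0000 0.0000 0.0000
k=6: j=0 S=26.4660 intr=34.7340 cont=34.5378 V=34.7340[EX]; j=1 S=38.7874 intr=22.4126 cont=22.2163 V=22.4126[EX]; j=2 S=56.8452 intr=4.3548 cont=7.6566 V=7.6566[hold]; j=3 S=83.3100 intr=0.0000 cont=0.0000 V=0.0000[hold]; j=4 S=122.0957 intr=0.0000 cont=0.0000 V=0.0000[hold]; j=5 S=178.9383 intr=0.0000 cont=0.0000 V=0.0000[hold]; j=6 S=262.2445 intr=0.0000 cont=0.0000 V=0.0000[hold]  S*(6)=38.7874
k=5: j=0 S=32.0398 intr=29.1602 cont=28.9640 V=29.1602[EX]; j=1 S=46.9562 intr=14.2438 cont=15.5640 V=15.5640[hold]; j=2 S=68.8170 intr=0.0000 cont=4.1157 V=4.1157[hold]; j=3 S=100.8553 intr=0.0000 cont=0.0000 V=0.0000[hold]; j=4 S=147.8093 intr=0.0000 cont=0.0000 V=0.0000[hold]; j=5 S=216.6231 intr=0.0000 cont=0.0000 V=0.0000[hold]  S*(5)=32.0398
k=4: j=0 S=38.7874 intr=22.4126 cont=22.8226 V=22.8226[hold]; j=1 S=56.8452 intr=4.3548 cont=10.2564 V=10.2564[hold]; j=2 S=83.3100 intr=0.0000 cont=2.2124 V=2.2124[hold]; j=3 S=122.0957 intr=0.0000 cont=0.0000 V=0.0000[hold]; j=4 S=178.9383 intr=0.0000 cont=0.0000 V=0.0000[hold]  S*(4)=-
k=3: j=0 S=46.9562 intr=14.2438 cont=16.9783 V=16.9783[hold]; j=1 S=68.8170 intr=0.0000 cont=6.5293 V=6.5293[hold]; j=2 S=100.8553 intr=0.0000 cont=1.1892 V=1.1892[hold]; j=3 S=147.8093 intr=0.0000 cont=0.0000 V=0.0000[hold]  S*(3)=-
k=2: j=0 S=56.8452 intr=4.3548 cont=12.1251 V=12.1251[hold]; j=1 S=83.3100 intr=0.0000 cont=4.0559 V=4.0559[hold]; j=2 S=122.0957 intr=0.0000 cont=0.6393 V=0.6393[hold]  S*(2)=-
k=1: j=0 S=68.8170 intr=0.0000 cont=8.3804 V=8.3804[hold]; j=1 S=100.8553 intr=0.0000 cont=2.4738 V=2.4738[hold]  S*(1)=-
k=0: j=0 S=83.3100 intr=0.0000 cont=5.6409 V=5.6409[hold]  S*(0)=-

price = 5.6409
boundary = - - - - - 32.0398 38.7874
tree:
5.6409
8.3804 2.4738
12.1251 4.0559 0.6393
16.9783 6.5293 1.1892 0.0000
22.8226 10.2564 2.2124 0.0000 0.0000
29.1602 15.5640 4.1157 0.0000 0.0000 0.0000
34.7340 22.4126 7.6566 0.0000 0.0000 0.0000 0.0000
39.3382 29.1602 14.2438 0.0000 0.0000 0.0000 0.0000 0.0000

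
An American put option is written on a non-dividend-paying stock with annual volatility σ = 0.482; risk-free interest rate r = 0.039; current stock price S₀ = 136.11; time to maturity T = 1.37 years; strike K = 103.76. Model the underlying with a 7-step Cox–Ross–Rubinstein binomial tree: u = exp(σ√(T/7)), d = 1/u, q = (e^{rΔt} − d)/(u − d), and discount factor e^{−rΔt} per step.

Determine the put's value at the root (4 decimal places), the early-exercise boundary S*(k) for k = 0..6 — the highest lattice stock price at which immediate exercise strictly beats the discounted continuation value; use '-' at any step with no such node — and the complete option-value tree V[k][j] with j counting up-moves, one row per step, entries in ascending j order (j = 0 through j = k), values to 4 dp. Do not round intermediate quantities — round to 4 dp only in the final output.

price = 11.2401
boundary = - - - - 58.0047 46.8658 58.0047
tree:
11.2401
16.7722 5.0535
24.3337 8.3393 1.3522
34.0975 13.4887 2.5456 0.0000
45.7553 21.2321 4.7920 0.0000 0.0000
56.8942 32.1375 9.0210 0.0000 0.0000 0.0000
65.8940 45.7553 16.9822 0.0000 0.0000 0.0000 0.0000
73.1655 56.8942 31.9690 0.0000 0.0000 0.0000 0.0000 0.0000

params: Δt=0.19571 u=1.23768 d=0.80797 q=0.46472 e^(-rΔt)=0.99240
t_7 payoffs: 73.1655 56.8942 31.9690 0.0000 0.0000 0.0000 0.0000 0.0000
t_6: node(6,0) S=37.8660 payoff=65.8940 vs cont=65.1050 → 65.8940 [stop]  node(6,1) S=58.0047 payoff=45.7553 vs cont=44.9663 → 45.7553 [stop]  node(6,2) S=88.8539 payoff=14.9061 vs cont=16.9822 → 16.9822 [wait]  node(6,3) S=136.1100 payoff=0.0000 vs cont=0.0000 → 0.0000 [wait]  node(6,4) S=208.4988 payoff=0.0000 vs cont=0.0000 → 0.0000 [wait]  node(6,5) S=319.3868 payoff=0.0000 vs cont=0.0000 → 0.0000 [wait]  node(6,6) S=489.2496 payoff=0.0000 vs cont=0.0000 → 0.0000 [wait]  ⇒ S*(6)=58.0047
t_5: node(5,0) S=46.8658 payoff=56.8942 vs cont=56.1052 → 56.8942 [stop]  node(5,1) S=71.7910 payoff=31.9690 vs cont=32.1375 → 32.1375 [wait]  node(5,2) S=109.9723 payoff=0.0000 vs cont=9.0210 → 9.0210 [wait]  node(5,3) S=168.4600 payoff=0.0000 vs cont=0.0000 → 0.0000 [wait]  node(5,4) S=258.0538 payoff=0.0000 vs cont=0.0000 → 0.0000 [wait]  node(5,5) S=395.2972 payoff=0.0000 vs cont=0.0000 → 0.0000 [wait]  ⇒ S*(5)=46.8658
t_4: node(4,0) S=58.0047 payoff=45.7553 vs cont=45.0441 → 45.7553 [stop]  node(4,1) S=88.8539 payoff=14.9061 vs cont=21.2321 → 21.2321 [wait]  node(4,2) S=136.1100 payoff=0.0000 vs cont=4.7920 → 4.7920 [wait]  node(4,3) S=208.4988 payoff=0.0000 vs cont=0.0000 → 0.0000 [wait]  node(4,4) S=319.3868 payoff=0.0000 vs cont=0.0000 → 0.0000 [wait]  ⇒ S*(4)=58.0047
t_3: node(3,0) S=71.7910 payoff=31.9690 vs cont=34.0975 → 34.0975 [wait]  node(3,1) S=109.9723 payoff=0.0000 vs cont=13.4887 → 13.4887 [wait]  node(3,2) S=168.4600 payoff=0.0000 vs cont=2.5456 → 2.5456 [wait]  node(3,3) S=258.0538 payoff=0.0000 vs cont=0.0000 → 0.0000 [wait]  ⇒ S*(3)=-
t_2: node(2,0) S=88.8539 payoff=14.9061 vs cont=24.3337 → 24.3337 [wait]  node(2,1) S=136.1100 payoff=0.0000 vs cont=8.3393 → 8.3393 [wait]  node(2,2) S=208.4988 payoff=0.0000 vs cont=1.3522 → 1.3522 [wait]  ⇒ S*(2)=-
t_1: node(1,0) S=109.9723 payoff=0.0000 vs cont=16.7722 → 16.7722 [wait]  node(1,1) S=168.4600 payoff=0.0000 vs cont=5.0535 → 5.0535 [wait]  ⇒ S*(1)=-
t_0: node(0,0) S=136.1100 payoff=0.0000 vs cont=11.2401 → 11.2401 [wait]  ⇒ S*(0)=-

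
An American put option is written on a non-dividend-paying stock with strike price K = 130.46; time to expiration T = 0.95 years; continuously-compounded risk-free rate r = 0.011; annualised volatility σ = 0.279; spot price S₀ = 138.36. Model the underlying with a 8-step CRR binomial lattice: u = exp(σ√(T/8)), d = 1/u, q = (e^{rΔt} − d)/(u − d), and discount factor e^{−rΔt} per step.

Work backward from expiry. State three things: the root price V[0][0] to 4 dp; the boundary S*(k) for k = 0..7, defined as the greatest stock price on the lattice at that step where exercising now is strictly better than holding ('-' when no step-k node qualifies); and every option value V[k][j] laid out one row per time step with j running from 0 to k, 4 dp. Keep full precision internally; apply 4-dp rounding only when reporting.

params: Δt=0.11875 u=1.10092 d=0.90833 q=0.48277 e^(-rΔt)=0.99869
t_8 payoffs: 66.3430 52.7490 36.2728 16.3034 0.0000 0.0000 0.0000 0.0000 0.0000
t_7: node(7,0) S=70.5875 payoff=59.8725 vs cont=59.7022 → 59.8725 [stop]  node(7,1) S=85.5534 payoff=44.9066 vs cont=44.7363 → 44.9066 [stop]  node(7,2) S=103.6923 payoff=26.7677 vs cont=26.5974 → 26.7677 [stop]  node(7,3) S=125.6770 payoff=4.7830 vs cont=8.4216 → 8.4216 [wait]  node(7,4) S=152.3229 payoff=0.0000 vs cont=0.0000 → 0.0000 [wait]  node(7,5) S=184.6183 payoff=0.0000 vs cont=0.0000 → 0.0000 [wait]  node(7,6) S=223.7608 payoff=0.0000 vs cont=0.0000 → 0.0000 [wait]  node(7,7) S=271.2023 payoff=0.0000 vs cont=0.0000 → 0.0000 [wait]  ⇒ S*(7)=103.6923
t_6: node(6,0) S=77.7110 payoff=52.7490 vs cont=52.5787 → 52.7490 [stop]  node(6,1) S=94.1872 payoff=36.2728 vs cont=36.1025 → 36.2728 [stop]  node(6,2) S=114.1566 payoff=16.3034 vs cont=17.8874 → 17.8874 [wait]  node(6,3) S=138.3600 payoff=0.0000 vs cont=4.3502 → 4.3502 [wait]  node(6,4) S=167.6949 payoff=0.0000 vs cont=0.0000 → 0.0000 [wait]  node(6,5) S=203.2494 payoff=0.0000 vs cont=0.0000 → 0.0000 [wait]  node(6,6) S=246.3422 payoff=0.0000 vs cont=0.0000 → 0.0000 [wait]  ⇒ S*(6)=94.1872
t_5: node(5,0) S=85.5534 payoff=44.9066 vs cont=44.7363 → 44.9066 [stop]  node(5,1) S=103.6923 payoff=26.7677 vs cont=27.3611 → 27.3611 [wait]  node(5,2) S=125.6770 payoff=4.7830 vs cont=11.3372 → 11.3372 [wait]  node(5,3) S=152.3229 payoff=0.0000 vs cont=2.2471 → 2.2471 [wait]  node(5,4) S=184.6183 payoff=0.0000 vs cont=0.0000 → 0.0000 [wait]  node(5,5) S=223.7608 payoff=0.0000 vs cont=0.0000 → 0.0000 [wait]  ⇒ S*(5)=85.5534
t_4: node(4,0) S=94.1872 payoff=36.2728 vs cont=36.3886 → 36.3886 [wait]  node(4,1) S=114.1566 payoff=16.3034 vs cont=19.5996 → 19.5996 [wait]  node(4,2) S=138.3600 payoff=0.0000 vs cont=6.9397 → 6.9397 [wait]  node(4,3) S=167.6949 payoff=0.0000 vs cont=1.1608 → 1.1608 [wait]  node(4,4) S=203.2494 payoff=0.0000 vs cont=0.0000 → 0.0000 [wait]  ⇒ S*(4)=-
t_3: node(3,0) S=103.6923 payoff=26.7677 vs cont=28.2465 → 28.2465 [wait]  node(3,1) S=125.6770 payoff=4.7830 vs cont=13.4702 → 13.4702 [wait]  node(3,2) S=152.3229 payoff=0.0000 vs cont=4.1444 → 4.1444 [wait]  node(3,3) S=184.6183 payoff=0.0000 vs cont=0.5996 → 0.5996 [wait]  ⇒ S*(3)=-
t_2: node(2,0) S=114.1566 payoff=16.3034 vs cont=21.0854 → 21.0854 [wait]  node(2,1) S=138.3600 payoff=0.0000 vs cont=8.9563 → 8.9563 [wait]  node(2,2) S=167.6949 payoff=0.0000 vs cont=2.4299 → 2.4299 [wait]  ⇒ S*(2)=-
t_1: node(1,0) S=125.6770 payoff=4.7830 vs cont=15.2099 → 15.2099 [wait]  node(1,1) S=152.3229 payoff=0.0000 vs cont=5.7980 → 5.7980 [wait]  ⇒ S*(1)=-
t_0: node(0,0) S=138.3600 payoff=0.0000 vs cont=10.6522 → 10.6522 [wait]  ⇒ S*(0)=-

price = 10.6522
boundary = - - - - - 85.5534 94.1872 103.6923
tree:
10.6522
15.2099 5.7980
21.0854 8.9563 2.4299
28.2465 13.4702 4.1444 0.5996
36.3886 19.5996 6.9397 1.1608 0.0000
44.9066 27.3611 11.3372 2.2471 0.0000 0.0000
52.7490 36.2728 17.8874 4.3502 0.0000 0.0000 0.0000
59.8725 44.9066 26.7677 8.4216 0.0000 0.0000 0.0000 0.0000
66.3430 52.7490 36.2728 16.3034 0.0000 0.0000 0.0000 0.0000 0.0000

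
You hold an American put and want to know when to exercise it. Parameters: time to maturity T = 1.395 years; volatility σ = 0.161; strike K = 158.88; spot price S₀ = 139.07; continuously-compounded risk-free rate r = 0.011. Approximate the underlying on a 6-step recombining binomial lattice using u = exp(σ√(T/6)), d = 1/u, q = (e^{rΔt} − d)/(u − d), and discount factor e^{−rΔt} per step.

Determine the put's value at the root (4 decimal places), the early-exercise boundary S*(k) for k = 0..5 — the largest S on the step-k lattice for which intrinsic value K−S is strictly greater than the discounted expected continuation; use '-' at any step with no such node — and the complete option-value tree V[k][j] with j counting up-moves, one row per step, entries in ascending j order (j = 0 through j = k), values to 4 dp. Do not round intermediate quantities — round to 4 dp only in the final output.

Δt=0.23250  u=1.08072  d=0.92531  q=0.49708  discount=0.99745
step 6 (expiry): payoffs max(K−S,0) = 71.5941 56.9331 39.8096 19.8100 0.0000 0.0000 0.0000
step 5: (k=5,j=0): S=94.3320, (K−S)⁺=64.5480, hold=64.1422 ⇒ V=64.5480 exercise | (k=5,j=1): S=110.1765, (K−S)⁺=48.7035, hold=48.2977 ⇒ V=48.7035 exercise | (k=5,j=2): S=128.6822, (K−S)⁺=30.1978, hold=29.7920 ⇒ V=30.1978 exercise | (k=5,j=3): S=150.2963, (K−S)⁺=8.5837, hold=9.9374 ⇒ V=9.9374 continue | (k=5,j=4): S=175.5408, (K−S)⁺=0.0000, hold=0.0000 ⇒ V=0.0000 continue | (k=5,j=5): S=205.0255, (K−S)⁺=0.0000, hold=0.0000 ⇒ V=0.0000 continue  boundary S*=128.6822
step 4: (k=4,j=0): S=101.9469, (K−S)⁺=56.9331, hold=56.5273 ⇒ V=56.9331 exercise | (k=4,j=1): S=119.0704, (K−S)⁺=39.8096, hold=39.4038 ⇒ V=39.8096 exercise | (k=4,j=2): S=139.0700, (K−S)⁺=19.8100, hold=20.0754 ⇒ V=20.0754 continue | (k=4,j=3): S=162.4289, (K−S)⁺=0.0000, hold=4.9850 ⇒ V=4.9850 continue | (k=4,j=4): S=189.7112, (K−S)⁺=0.0000, hold=0.0000 ⇒ V=0.0000 continue  boundary S*=119.0704
step 3: (k=3,j=0): S=110.1765, (K−S)⁺=48.7035, hold=48.2977 ⇒ V=48.7035 exercise | (k=3,j=1): S=128.6822, (K−S)⁺=30.1978, hold=29.9235 ⇒ V=30.1978 exercise | (k=3,j=2): S=150.2963, (K−S)⁺=8.5837, hold=12.5422 ⇒ V=12.5422 continue | (k=3,j=3): S=175.5408, (K−S)⁺=0.0000, hold=2.5007 ⇒ V=2.5007 continue  boundary S*=128.6822
step 2: (k=2,j=0): S=119.0704, (K−S)⁺=39.8096, hold=39.4038 ⇒ V=39.8096 exercise | (k=2,j=1): S=139.0700, (K−S)⁺=19.8100, hold=21.3668 ⇒ V=21.3668 continue | (k=2,j=2): S=162.4289, (K−S)⁺=0.0000, hold=7.5315 ⇒ V=7.5315 continue  boundary S*=119.0704
step 1: (k=1,j=0): S=128.6822, (K−S)⁺=30.1978, hold=30.5638 ⇒ V=30.5638 continue | (k=1,j=1): S=150.2963, (K−S)⁺=8.5837, hold=14.4525 ⇒ V=14.4525 continue  boundary S*=-
step 0: (k=0,j=0): S=139.0700, (K−S)⁺=19.8100, hold=22.4977 ⇒ V=22.4977 continue  boundary S*=-

price = 22.4977
boundary = - - 119.0704 128.6822 119.0704 128.6822
tree:
22.4977
30.5638 14.4525
39.8096 21.3668 7.5315
48.7035 30.1978 12.5422 2.5007
56.9331 39.8096 20.0754 4.9850 0.0000
64.5480 48.7035 30.1978 9.9374 0.0000 0.0000
71.5941 56.9331 39.8096 19.8100 0.0000 0.0000 0.0000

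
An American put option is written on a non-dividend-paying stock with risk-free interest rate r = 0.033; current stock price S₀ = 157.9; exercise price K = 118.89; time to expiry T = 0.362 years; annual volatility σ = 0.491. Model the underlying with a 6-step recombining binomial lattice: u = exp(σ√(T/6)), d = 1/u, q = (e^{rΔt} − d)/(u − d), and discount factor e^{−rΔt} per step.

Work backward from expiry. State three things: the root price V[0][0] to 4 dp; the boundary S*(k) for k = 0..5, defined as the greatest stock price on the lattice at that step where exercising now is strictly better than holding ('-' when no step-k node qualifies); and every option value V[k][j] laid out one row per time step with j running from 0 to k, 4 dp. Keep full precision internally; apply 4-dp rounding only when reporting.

Δt=0.06033, u=1.12818, d=0.88639, q=0.47813, disc=e^(-rΔt)=0.99801
k=6 terminal: V=max(K-S,0) → 42.3096 21.4197 0.0000 0.0000 0.0000 0.0000 0.0000
k=5: j=0 S=86.3962 intr=32.4938 cont=32.2573 V=32.4938[EX]; j=1 S=109.9638 intr=8.9262 cont=11.1561 V=11.1561[hold]; j=2 S=139.9602 intr=0.0000 cont=0.0000 V=0.0000[hold]; j=3 S=178.1392 intr=0.0000 cont=0.0000 V=0.0000[hold]; j=4 S=226.7329 intr=0.0000 cont=0.0000 V=0.0000[hold]; j=5 S=288.5821 intr=0.0000 cont=0.0000 V=0.0000[hold]  S*(5)=86.3962
k=4: j=0 S=97.4703 intr=21.4197 cont=22.2473 V=22.2473[hold]; j=1 S=124.0587 intr=0.0000 cont=5.8105 V=5.8105[hold]; j=2 S=157.9000 intr=0.0000 cont=0.0000 V=0.0000[hold]; j=3 S=200.9727 intr=0.0000 cont=0.0000 V=0.0000[hold]; j=4 S=255.7950 intr=0.0000 cont=0.0000 V=0.0000[hold]  S*(4)=-
k=3: j=0 S=109.9638 intr=8.9262 cont=14.3598 V=14.3598[hold]; j=1 S=139.9602 intr=0.0000 cont=3.0263 V=3.0263[hold]; j=2 S=178.1392 intr=0.0000 cont=0.0000 V=0.0000[hold]; j=3 S=226.7329 intr=0.0000 cont=0.0000 V=0.0000[hold]  S*(3)=-
k=2: j=0 S=124.0587 intr=0.0000 cont=8.9231 V=8.9231[hold]; j=1 S=157.9000 intr=0.0000 cont=1.5762 V=1.5762[hold]; j=2 S=200.9727 intr=0.0000 cont=0.0000 V=0.0000[hold]  S*(2)=-
k=1: j=0 S=139.9602 intr=0.0000 cont=5.3996 V=5.3996[hold]; j=1 S=178.1392 intr=0.0000 cont=0.8209 V=0.8209[hold]  S*(1)=-
k=0: j=0 S=157.9000 intr=0.0000 cont=3.2040 V=3.2040[hold]  S*(0)=-

price = 3.2040
boundary = - - - - - 86.3962
tree:
3.2040
5.3996 0.8209
8.9231 1.5762 0.0000
14.3598 3.0263 0.0000 0.0000
22.2473 5.8105 0.0000 0.0000 0.0000
32.4938 11.1561 0.0000 0.0000 0.0000 0.0000
42.3096 21.4197 0.0000 0.0000 0.0000 0.0000 0.0000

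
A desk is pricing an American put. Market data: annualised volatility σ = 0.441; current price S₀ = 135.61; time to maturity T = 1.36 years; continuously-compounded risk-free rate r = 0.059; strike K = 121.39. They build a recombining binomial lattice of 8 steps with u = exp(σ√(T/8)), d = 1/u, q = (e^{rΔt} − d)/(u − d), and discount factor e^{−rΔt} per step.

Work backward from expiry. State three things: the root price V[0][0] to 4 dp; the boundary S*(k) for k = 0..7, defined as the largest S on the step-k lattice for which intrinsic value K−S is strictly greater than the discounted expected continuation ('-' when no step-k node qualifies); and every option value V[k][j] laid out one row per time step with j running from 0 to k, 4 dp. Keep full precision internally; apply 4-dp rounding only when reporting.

Δt=0.17000  u=1.19941  d=0.83374  q=0.48224  discount=0.99002
step 8 (expiry): payoffs max(K−S,0) = 89.7269 75.8401 55.8627 27.1236 0.0000 0.0000 0.0000 0.0000 0.0000
step 7: (k=7,j=0): S=37.9770, (K−S)⁺=83.4130, hold=82.2016 ⇒ V=83.4130 exercise | (k=7,j=1): S=54.6330, (K−S)⁺=66.7570, hold=65.5455 ⇒ V=66.7570 exercise | (k=7,j=2): S=78.5941, (K−S)⁺=42.7959, hold=41.5845 ⇒ V=42.7959 exercise | (k=7,j=3): S=113.0640, (K−S)⁺=8.3260, hold=13.9035 ⇒ V=13.9035 continue | (k=7,j=4): S=162.6519, (K−S)⁺=0.0000, hold=0.0000 ⇒ V=0.0000 continue | (k=7,j=5): S=233.9880, (K−S)⁺=0.0000, hold=0.0000 ⇒ V=0.0000 continue | (k=7,j=6): S=336.6110, (K−S)⁺=0.0000, hold=0.0000 ⇒ V=0.0000 continue | (k=7,j=7): S=484.2425, (K−S)⁺=0.0000, hold=0.0000 ⇒ V=0.0000 continue  boundary S*=78.5941
step 6: (k=6,j=0): S=45.5499, (K−S)⁺=75.8401, hold=74.6286 ⇒ V=75.8401 exercise | (k=6,j=1): S=65.5273, (K−S)⁺=55.8627, hold=54.6512 ⇒ V=55.8627 exercise | (k=6,j=2): S=94.2664, (K−S)⁺=27.1236, hold=28.5749 ⇒ V=28.5749 continue | (k=6,j=3): S=135.6100, (K−S)⁺=0.0000, hold=7.1269 ⇒ V=7.1269 continue | (k=6,j=4): S=195.0861, (K−S)⁺=0.0000, hold=0.0000 ⇒ V=0.0000 continue | (k=6,j=5): S=280.6474, (K−S)⁺=0.0000, hold=0.0000 ⇒ V=0.0000 continue | (k=6,j=6): S=403.7343, (K−S)⁺=0.0000, hold=0.0000 ⇒ V=0.0000 continue  boundary S*=65.5273
step 5: (k=5,j=0): S=54.6330, (K−S)⁺=66.7570, hold=65.5455 ⇒ V=66.7570 exercise | (k=5,j=1): S=78.5941, (K−S)⁺=42.7959, hold=42.2774 ⇒ V=42.7959 exercise | (k=5,j=2): S=113.0640, (K−S)⁺=8.3260, hold=18.0500 ⇒ V=18.0500 continue | (k=5,j=3): S=162.6519, (K−S)⁺=0.0000, hold=3.6532 ⇒ V=3.6532 continue | (k=5,j=4): S=233.9880, (K−S)⁺=0.0000, hold=0.0000 ⇒ V=0.0000 continue | (k=5,j=5): S=336.6110, (K−S)⁺=0.0000, hold=0.0000 ⇒ V=0.0000 continue  boundary S*=78.5941
step 4: (k=4,j=0): S=65.5273, (K−S)⁺=55.8627, hold=54.6512 ⇒ V=55.8627 exercise | (k=4,j=1): S=94.2664, (K−S)⁺=27.1236, hold=30.5546 ⇒ V=30.5546 continue | (k=4,j=2): S=135.6100, (K−S)⁺=0.0000, hold=10.9965 ⇒ V=10.9965 continue | (k=4,j=3): S=195.0861, (K−S)⁺=0.0000, hold=1.8726 ⇒ V=1.8726 continue | (k=4,j=4): S=280.6474, (K−S)⁺=0.0000, hold=0.0000 ⇒ V=0.0000 continue  boundary S*=65.5273
step 3: (k=3,j=0): S=78.5941, (K−S)⁺=42.7959, hold=43.2225 ⇒ V=43.2225 continue | (k=3,j=1): S=113.0640, (K−S)⁺=8.3260, hold=20.9122 ⇒ V=20.9122 continue | (k=3,j=2): S=162.6519, (K−S)⁺=0.0000, hold=6.5308 ⇒ V=6.5308 continue | (k=3,j=3): S=233.9880, (K−S)⁺=0.0000, hold=0.9599 ⇒ V=0.9599 continue  boundary S*=-
step 2: (k=2,j=0): S=94.2664, (K−S)⁺=27.1236, hold=32.1397 ⇒ V=32.1397 continue | (k=2,j=1): S=135.6100, (K−S)⁺=0.0000, hold=13.8375 ⇒ V=13.8375 continue | (k=2,j=2): S=195.0861, (K−S)⁺=0.0000, hold=3.8060 ⇒ V=3.8060 continue  boundary S*=-
step 1: (k=1,j=0): S=113.0640, (K−S)⁺=8.3260, hold=23.0811 ⇒ V=23.0811 continue | (k=1,j=1): S=162.6519, (K−S)⁺=0.0000, hold=8.9101 ⇒ V=8.9101 continue  boundary S*=-
step 0: (k=0,j=0): S=135.6100, (K−S)⁺=0.0000, hold=16.0852 ⇒ V=16.0852 continue  boundary S*=-

price = 16.0852
boundary = - - - - 65.5273 78.5941 65.5273 78.5941
tree:
16.0852
23.0811 8.9101
32.1397 13.8375 3.8060
43.2225 20.9122 6.5308 0.9599
55.8627 30.5546 10.9965 1.8726 0.0000
66.7570 42.7959 18.0500 3.6532 0.0000 0.0000
75.8401 55.8627 28.5749 7.1269 0.0000 0.0000 0.0000
83.4130 66.7570 42.7959 13.9035 0.0000 0.0000 0.0000 0.0000
89.7269 75.8401 55.8627 27.1236 0.0000 0.0000 0.0000 0.0000 0.0000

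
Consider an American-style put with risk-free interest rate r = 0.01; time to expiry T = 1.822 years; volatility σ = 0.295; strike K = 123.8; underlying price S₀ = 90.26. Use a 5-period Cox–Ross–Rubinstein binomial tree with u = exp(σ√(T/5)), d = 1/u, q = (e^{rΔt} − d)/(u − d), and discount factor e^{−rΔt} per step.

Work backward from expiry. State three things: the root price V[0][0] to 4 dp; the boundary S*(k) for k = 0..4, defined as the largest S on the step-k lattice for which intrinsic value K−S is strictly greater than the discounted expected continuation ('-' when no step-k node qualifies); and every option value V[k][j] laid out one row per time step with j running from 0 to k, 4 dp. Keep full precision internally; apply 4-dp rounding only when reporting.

Δt=0.36440, u=1.19492, d=0.83688, q=0.46579, disc=e^(-rΔt)=0.99636
k=5 terminal: V=max(K-S,0) → 86.7487 70.8970 48.2635 15.9466 0.0000 0.0000
k=4: j=0 S=44.2733 intr=79.5267 cont=79.0764 V=79.5267[EX]; j=1 S=63.2147 intr=60.5853 cont=60.1349 V=60.5853[EX]; j=2 S=90.2600 intr=33.5400 cont=33.0897 V=33.5400[EX]; j=3 S=128.8761 intr=0.0000 cont=8.4878 V=8.4878[hold]; j=4 S=184.0133 intr=0.0000 cont=0.0000 V=0.0000[hold]  S*(4)=90.2600
k=3: j=0 S=52.9030 intr=70.8970 cont=70.4467 V=70.8970[EX]; j=1 S=75.5365 intr=48.2635 cont=47.8132 V=48.2635[EX]; j=2 S=107.8534 intr=15.9466 cont=21.7913 V=21.7913[hold]; j=3 S=153.9964 intr=0.0000 cont=4.5177 V=4.5177[hold]  S*(3)=75.5365
k=2: j=0 S=63.2147 intr=60.5853 cont=60.1349 V=60.5853[EX]; j=1 S=90.2600 intr=33.5400 cont=35.8022 V=35.8022[hold]; j=2 S=128.8761 intr=0.0000 cont=13.6954 V=13.6954[hold]  S*(2)=63.2147
k=1: j=0 S=75.5365 intr=48.2635 cont=48.8631 V=48.8631[hold]; j=1 S=107.8534 intr=15.9466 cont=25.4122 V=25.4122[hold]  S*(1)=-
k=0: j=0 S=90.2600 intr=33.5400 cont=37.8018 V=37.8018[hold]  S*(0)=-

price = 37.8018
boundary = - - 63.2147 75.5365 90.2600
tree:
37.8018
48.8631 25.4122
60.5853 35.8022 13.6954
70.8970 48.2635 21.7913 4.5177
79.5267 60.5853 33.5400 8.4878 0.0000
86.7487 70.8970 48.2635 15.9466 0.0000 0.0000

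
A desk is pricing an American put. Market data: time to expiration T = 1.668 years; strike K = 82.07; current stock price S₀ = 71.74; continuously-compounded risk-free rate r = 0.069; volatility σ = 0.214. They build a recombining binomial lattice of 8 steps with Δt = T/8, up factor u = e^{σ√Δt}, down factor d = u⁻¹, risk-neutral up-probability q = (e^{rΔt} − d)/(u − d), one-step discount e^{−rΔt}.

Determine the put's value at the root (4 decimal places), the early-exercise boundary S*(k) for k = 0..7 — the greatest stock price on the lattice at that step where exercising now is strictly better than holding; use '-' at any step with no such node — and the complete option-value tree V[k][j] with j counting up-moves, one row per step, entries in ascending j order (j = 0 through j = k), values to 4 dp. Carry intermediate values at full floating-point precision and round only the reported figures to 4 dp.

params: Δt=0.20850 u=1.10265 d=0.90691 q=0.54962 e^(-rΔt)=0.98572
t_8 payoffs: 49.2408 42.1550 33.5399 23.0654 10.3300 0.0000 0.0000 0.0000 0.0000
t_7: node(7,0) S=36.1991 payoff=45.8709 vs cont=44.6986 → 45.8709 [stop]  node(7,1) S=44.0122 payoff=38.0578 vs cont=36.8855 → 38.0578 [stop]  node(7,2) S=53.5117 payoff=28.5583 vs cont=27.3861 → 28.5583 [stop]  node(7,3) S=65.0615 payoff=17.0085 vs cont=15.8363 → 17.0085 [stop]  node(7,4) S=79.1041 payoff=2.9659 vs cont=4.5860 → 4.5860 [wait]  node(7,5) S=96.1777 payoff=0.0000 vs cont=0.0000 → 0.0000 [wait]  node(7,6) S=116.9363 payoff=0.0000 vs cont=0.0000 → 0.0000 [wait]  node(7,7) S=142.1755 payoff=0.0000 vs cont=0.0000 → 0.0000 [wait]  ⇒ S*(7)=65.0615
t_6: node(6,0) S=39.9150 payoff=42.1550 vs cont=40.9828 → 42.1550 [stop]  node(6,1) S=48.5301 payoff=33.5399 vs cont=32.3677 → 33.5399 [stop]  node(6,2) S=59.0046 payoff=23.0654 vs cont=21.8931 → 23.0654 [stop]  node(6,3) S=71.7400 payoff=10.3300 vs cont=10.0355 → 10.3300 [stop]  node(6,4) S=87.2241 payoff=0.0000 vs cont=2.0359 → 2.0359 [wait]  node(6,5) S=106.0503 payoff=0.0000 vs cont=0.0000 → 0.0000 [wait]  node(6,6) S=128.9398 payoff=0.0000 vs cont=0.0000 → 0.0000 [wait]  ⇒ S*(6)=71.7400
t_5: node(5,0) S=44.0122 payoff=38.0578 vs cont=36.8855 → 38.0578 [stop]  node(5,1) S=53.5117 payoff=28.5583 vs cont=27.3861 → 28.5583 [stop]  node(5,2) S=65.0615 payoff=17.0085 vs cont=15.8363 → 17.0085 [stop]  node(5,3) S=79.1041 payoff=2.9659 vs cont=5.6890 → 5.6890 [wait]  node(5,4) S=96.1777 payoff=0.0000 vs cont=0.9039 → 0.9039 [wait]  node(5,5) S=116.9363 payoff=0.0000 vs cont=0.0000 → 0.0000 [wait]  ⇒ S*(5)=65.0615
t_4: node(4,0) S=48.5301 payoff=33.5399 vs cont=32.3677 → 33.5399 [stop]  node(4,1) S=59.0046 payoff=23.0654 vs cont=21.8931 → 23.0654 [stop]  node(4,2) S=71.7400 payoff=10.3300 vs cont=10.6330 → 10.6330 [wait]  node(4,3) S=87.2241 payoff=0.0000 vs cont=3.0153 → 3.0153 [wait]  node(4,4) S=106.0503 payoff=0.0000 vs cont=0.4013 → 0.4013 [wait]  ⇒ S*(4)=59.0046
t_3: node(3,0) S=53.5117 payoff=28.5583 vs cont=27.3861 → 28.5583 [stop]  node(3,1) S=65.0615 payoff=17.0085 vs cont=16.0005 → 17.0085 [stop]  node(3,2) S=79.1041 payoff=2.9659 vs cont=6.3541 → 6.3541 [wait]  node(3,3) S=96.1777 payoff=0.0000 vs cont=1.5560 → 1.5560 [wait]  ⇒ S*(3)=65.0615
t_2: node(2,0) S=59.0046 payoff=23.0654 vs cont=21.8931 → 23.0654 [stop]  node(2,1) S=71.7400 payoff=10.3300 vs cont=10.9934 → 10.9934 [wait]  node(2,2) S=87.2241 payoff=0.0000 vs cont=3.6639 → 3.6639 [wait]  ⇒ S*(2)=59.0046
t_1: node(1,0) S=65.0615 payoff=17.0085 vs cont=16.1957 → 17.0085 [stop]  node(1,1) S=79.1041 payoff=2.9659 vs cont=6.8655 → 6.8655 [wait]  ⇒ S*(1)=65.0615
t_0: node(0,0) S=71.7400 payoff=10.3300 vs cont=11.2704 → 11.2704 [wait]  ⇒ S*(0)=-

price = 11.2704
boundary = - 65.0615 59.0046 65.0615 59.0046 65.0615 71.7400 65.0615
tree:
11.2704
17.0085 6.8655
23.0654 10.9934 3.6639
28.5583 17.0085 6.3541 1.5560
33.5399 23.0654 10.6330 3.0153 0.4013
38.0578 28.5583 17.0085 5.6890 0.9039 0.0000
42.1550 33.5399 23.0654 10.3300 2.0359 0.0000 0.0000
45.8709 38.0578 28.5583 17.0085 4.5860 0.0000 0.0000 0.0000
49.2408 42.1550 33.5399 23.0654 10.3300 0.0000 0.0000 0.0000 0.0000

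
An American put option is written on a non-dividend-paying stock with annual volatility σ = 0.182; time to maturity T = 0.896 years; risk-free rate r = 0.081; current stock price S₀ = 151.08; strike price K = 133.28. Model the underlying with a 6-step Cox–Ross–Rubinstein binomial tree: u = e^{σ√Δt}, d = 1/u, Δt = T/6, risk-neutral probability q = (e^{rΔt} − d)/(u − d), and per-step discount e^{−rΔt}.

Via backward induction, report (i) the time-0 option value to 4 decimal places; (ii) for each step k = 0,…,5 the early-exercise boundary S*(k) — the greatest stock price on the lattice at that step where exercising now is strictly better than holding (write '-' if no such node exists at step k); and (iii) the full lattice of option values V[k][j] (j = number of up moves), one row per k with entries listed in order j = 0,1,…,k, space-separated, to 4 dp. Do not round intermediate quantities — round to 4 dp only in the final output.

Δt=0.14933, u=1.07286, d=0.93208, q=0.56887, disc=e^(-rΔt)=0.98798
k=6 terminal: V=max(K-S,0) → 34.2106 19.2475 2.0244 0.0000 0.0000 0.0000 0.0000
k=5: j=0 S=106.2880 intr=26.9920 cont=25.3896 V=26.9920[EX]; j=1 S=122.3413 intr=10.9387 cont=9.3362 V=10.9387[EX]; j=2 S=140.8194 intr=0.0000 cont=0.8623 V=0.8623[hold]; j=3 S=162.0883 intr=0.0000 cont=0.0000 V=0.0000[hold]; j=4 S=186.5695 intr=0.0000 cont=0.0000 V=0.0000[hold]; j=5 S=214.7484 intr=0.0000 cont=0.0000 V=0.0000[hold]  S*(5)=122.3413
k=4: j=0 S=114.0325 intr=19.2475 cont=17.6450 V=19.2475[EX]; j=1 S=131.2556 intr=2.0244 cont=5.1439 V=5.1439[hold]; j=2 S=151.0800 intr=0.0000 cont=0.3673 V=0.3673[hold]; j=3 S=173.8986 intr=0.0000 cont=0.0000 V=0.0000[hold]; j=4 S=200.1637 intr=0.0000 cont=0.0000 V=0.0000[hold]  S*(4)=114.0325
k=3: j=0 S=122.3413 intr=10.9387 cont=11.0895 V=11.0895[hold]; j=1 S=140.8194 intr=0.0000 cont=2.3975 V=2.3975[hold]; j=2 S=162.0883 intr=0.0000 cont=0.1564 V=0.1564[hold]; j=3 S=186.5695 intr=0.0000 cont=0.0000 V=0.0000[hold]  S*(3)=-
k=2: j=0 S=131.2556 intr=2.0244 cont=6.0710 V=6.0710[hold]; j=1 S=151.0800 intr=0.0000 cont=1.1091 V=1.1091[hold]; j=2 S=173.8986 intr=0.0000 cont=0.0666 V=0.0666[hold]  S*(2)=-
k=1: j=0 S=140.8194 intr=0.0000 cont=3.2093 V=3.2093[hold]; j=1 S=162.0883 intr=0.0000 cont=0.5099 V=0.5099[hold]  S*(1)=-
k=0: j=0 S=151.0800 intr=0.0000 cont=1.6536 V=1.6536[hold]  S*(0)=-

price = 1.6536
boundary = - - - - 114.0325 122.3413
tree:
1.6536
3.2093 0.5099
6.0710 1.1091 0.0666
11.0895 2.3975 0.1564 0.0000
19.2475 5.1439 0.3673 0.0000 0.0000
26.9920 10.9387 0.8623 0.0000 0.0000 0.0000
34.2106 19.2475 2.0244 0.0000 0.0000 0.0000 0.0000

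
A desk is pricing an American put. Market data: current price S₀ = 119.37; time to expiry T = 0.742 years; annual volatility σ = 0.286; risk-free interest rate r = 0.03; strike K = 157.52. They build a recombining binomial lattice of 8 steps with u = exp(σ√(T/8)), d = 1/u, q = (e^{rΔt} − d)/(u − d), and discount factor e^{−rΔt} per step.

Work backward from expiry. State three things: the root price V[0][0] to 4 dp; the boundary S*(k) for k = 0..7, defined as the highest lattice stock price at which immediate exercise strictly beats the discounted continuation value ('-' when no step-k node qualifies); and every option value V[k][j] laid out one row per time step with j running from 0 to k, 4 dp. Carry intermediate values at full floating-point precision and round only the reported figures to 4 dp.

Δt=0.09275  u=1.09101  d=0.91658  q=0.49421  discount=0.99722
step 8 (expiry): payoffs max(K−S,0) = 98.0531 86.7368 73.2670 57.2340 38.1500 15.4344 0.0000 0.0000 0.0000
step 7: (k=7,j=0): S=64.8788, (K−S)⁺=92.6412, hold=92.2035 ⇒ V=92.6412 exercise | (k=7,j=1): S=77.2250, (K−S)⁺=80.2950, hold=79.8573 ⇒ V=80.2950 exercise | (k=7,j=2): S=91.9206, (K−S)⁺=65.5994, hold=65.1617 ⇒ V=65.5994 exercise | (k=7,j=3): S=109.4127, (K−S)⁺=48.1073, hold=47.6696 ⇒ V=48.1073 exercise | (k=7,j=4): S=130.2335, (K−S)⁺=27.2865, hold=26.8488 ⇒ V=27.2865 exercise | (k=7,j=5): S=155.0164, (K−S)⁺=2.5036, hold=7.7848 ⇒ V=7.7848 continue | (k=7,j=6): S=184.5154, (K−S)⁺=0.0000, hold=0.0000 ⇒ V=0.0000 continue | (k=7,j=7): S=219.6279, (K−S)⁺=0.0000, hold=0.0000 ⇒ V=0.0000 continue  boundary S*=130.2335
step 6: (k=6,j=0): S=70.7832, (K−S)⁺=86.7368, hold=86.2991 ⇒ V=86.7368 exercise | (k=6,j=1): S=84.2530, (K−S)⁺=73.2670, hold=72.8293 ⇒ V=73.2670 exercise | (k=6,j=2): S=100.2860, (K−S)⁺=57.2340, hold=56.7963 ⇒ V=57.2340 exercise | (k=6,j=3): S=119.3700, (K−S)⁺=38.1500, hold=37.7123 ⇒ V=38.1500 exercise | (k=6,j=4): S=142.0856, (K−S)⁺=15.4344, hold=17.5995 ⇒ V=17.5995 continue | (k=6,j=5): S=169.1239, (K−S)⁺=0.0000, hold=3.9265 ⇒ V=3.9265 continue | (k=6,j=6): S=201.3075, (K−S)⁺=0.0000, hold=0.0000 ⇒ V=0.0000 continue  boundary S*=119.3700
step 5: (k=5,j=0): S=77.2250, (K−S)⁺=80.2950, hold=79.8573 ⇒ V=80.2950 exercise | (k=5,j=1): S=91.9206, (K−S)⁺=65.5994, hold=65.1617 ⇒ V=65.5994 exercise | (k=5,j=2): S=109.4127, (K−S)⁺=48.1073, hold=47.6696 ⇒ V=48.1073 exercise | (k=5,j=3): S=130.2335, (K−S)⁺=27.2865, hold=27.9159 ⇒ V=27.9159 continue | (k=5,j=4): S=155.0164, (K−S)⁺=2.5036, hold=10.8120 ⇒ V=10.8120 continue | (k=5,j=5): S=184.5154, (K−S)⁺=0.0000, hold=1.9805 ⇒ V=1.9805 continue  boundary S*=109.4127
step 4: (k=4,j=0): S=84.2530, (K−S)⁺=73.2670, hold=72.8293 ⇒ V=73.2670 exercise | (k=4,j=1): S=100.2860, (K−S)⁺=57.2340, hold=56.7963 ⇒ V=57.2340 exercise | (k=4,j=2): S=119.3700, (K−S)⁺=38.1500, hold=38.0225 ⇒ V=38.1500 exercise | (k=4,j=3): S=142.0856, (K−S)⁺=15.4344, hold=19.4088 ⇒ V=19.4088 continue | (k=4,j=4): S=169.1239, (K−S)⁺=0.0000, hold=6.4294 ⇒ V=6.4294 continue  boundary S*=119.3700
step 3: (k=3,j=0): S=91.9206, (K−S)⁺=65.5994, hold=65.1617 ⇒ V=65.5994 exercise | (k=3,j=1): S=109.4127, (K−S)⁺=48.1073, hold=47.6696 ⇒ V=48.1073 exercise | (k=3,j=2): S=130.2335, (K−S)⁺=27.2865, hold=28.8076 ⇒ V=28.8076 continue | (k=3,j=3): S=155.0164, (K−S)⁺=2.5036, hold=12.9581 ⇒ V=12.9581 continue  boundary S*=109.4127
step 2: (k=2,j=0): S=100.2860, (K−S)⁺=57.2340, hold=56.7963 ⇒ V=57.2340 exercise | (k=2,j=1): S=119.3700, (K−S)⁺=38.1500, hold=38.4620 ⇒ V=38.4620 continue | (k=2,j=2): S=142.0856, (K−S)⁺=15.4344, hold=20.9163 ⇒ V=20.9163 continue  boundary S*=100.2860
step 1: (k=1,j=0): S=109.4127, (K−S)⁺=48.1073, hold=47.8234 ⇒ V=48.1073 exercise | (k=1,j=1): S=130.2335, (K−S)⁺=27.2865, hold=29.7079 ⇒ V=29.7079 continue  boundary S*=109.4127
step 0: (k=0,j=0): S=119.3700, (K−S)⁺=38.1500, hold=38.9057 ⇒ V=38.9057 continue  boundary S*=-

price = 38.9057
boundary = - 109.4127 100.2860 109.4127 119.3700 109.4127 119.3700 130.2335
tree:
38.9057
48.1073 29.7079
57.2340 38.4620 20.9163
65.5994 48.1073 28.8076 12.9581
73.2670 57.2340 38.1500 19.4088 6.4294
80.2950 65.5994 48.1073 27.9159 10.8120 1.9805
86.7368 73.2670 57.2340 38.1500 17.5995 3.9265 0.0000
92.6412 80.2950 65.5994 48.1073 27.2865 7.7848 0.0000 0.0000
98.0531 86.7368 73.2670 57.2340 38.1500 15.4344 0.0000 0.0000 0.0000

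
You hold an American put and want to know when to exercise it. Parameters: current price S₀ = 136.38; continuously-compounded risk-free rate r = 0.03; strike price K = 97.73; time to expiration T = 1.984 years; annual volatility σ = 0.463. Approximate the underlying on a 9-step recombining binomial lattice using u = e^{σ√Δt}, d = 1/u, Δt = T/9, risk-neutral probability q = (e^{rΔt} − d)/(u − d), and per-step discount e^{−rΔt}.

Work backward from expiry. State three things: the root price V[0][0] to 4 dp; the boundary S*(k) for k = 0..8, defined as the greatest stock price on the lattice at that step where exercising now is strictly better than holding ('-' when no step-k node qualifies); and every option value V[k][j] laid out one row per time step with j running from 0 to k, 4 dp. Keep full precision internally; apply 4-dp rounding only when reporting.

price = 12.4006
boundary = - - - - - 45.9943 37.0079 45.9943 57.1628
tree:
12.4006
17.5013 6.6157
24.0813 10.0600 2.6839
32.1785 14.9611 4.4747 0.6289
41.5774 21.6529 7.3526 1.1745 0.0000
51.7357 30.2991 11.8557 2.1935 0.0000 0.0000
60.7221 40.6459 18.6382 4.0966 0.0000 0.0000 0.0000
67.9527 51.7357 28.2652 7.6510 0.0000 0.0000 0.0000 0.0000
73.7706 60.7221 40.5672 14.2891 0.0000 0.0000 0.0000 0.0000 0.0000
78.4518 67.9527 51.7357 26.6868 0.0000 0.0000 0.0000 0.0000 0.0000 0.0000

params: Δt=0.22044 u=1.24282 d=0.80462 q=0.46101 e^(-rΔt)=0.99341
t_9 payoffs: 78.4518 67.9527 51.7357 26.6868 0.0000 0.0000 0.0000 0.0000 0.0000 0.0000
t_8: node(8,0) S=23.9594 payoff=73.7706 vs cont=73.1264 → 73.7706 [stop]  node(8,1) S=37.0079 payoff=60.7221 vs cont=60.0779 → 60.7221 [stop]  node(8,2) S=57.1628 payoff=40.5672 vs cont=39.9230 → 40.5672 [stop]  node(8,3) S=88.2942 payoff=9.4358 vs cont=14.2891 → 14.2891 [wait]  node(8,4) S=136.3800 payoff=0.0000 vs cont=0.0000 → 0.0000 [wait]  node(8,5) S=210.6538 payoff=0.0000 vs cont=0.0000 → 0.0000 [wait]  node(8,6) S=325.3778 payoff=0.0000 vs cont=0.0000 → 0.0000 [wait]  node(8,7) S=502.5816 payoff=0.0000 vs cont=0.0000 → 0.0000 [wait]  node(8,8) S=776.2923 payoff=0.0000 vs cont=0.0000 → 0.0000 [wait]  ⇒ S*(8)=57.1628
t_7: node(7,0) S=29.7773 payoff=67.9527 vs cont=67.3085 → 67.9527 [stop]  node(7,1) S=45.9943 payoff=51.7357 vs cont=51.0915 → 51.7357 [stop]  node(7,2) S=71.0432 payoff=26.6868 vs cont=28.2652 → 28.2652 [wait]  node(7,3) S=109.7340 payoff=0.0000 vs cont=7.6510 → 7.6510 [wait]  node(7,4) S=169.4962 payoff=0.0000 vs cont=0.0000 → 0.0000 [wait]  node(7,5) S=261.8054 payoff=0.0000 vs cont=0.0000 → 0.0000 [wait]  node(7,6) S=404.3871 payoff=0.0000 vs cont=0.0000 → 0.0000 [wait]  node(7,7) S=624.6201 payoff=0.0000 vs cont=0.0000 → 0.0000 [wait]  ⇒ S*(7)=45.9943
t_6: node(6,0) S=37.0079 payoff=60.7221 vs cont=60.0779 → 60.7221 [stop]  node(6,1) S=57.1628 payoff=40.5672 vs cont=40.6459 → 40.6459 [wait]  node(6,2) S=88.2942 payoff=9.4358 vs cont=18.6382 → 18.6382 [wait]  node(6,3) S=136.3800 payoff=0.0000 vs cont=4.0966 → 4.0966 [wait]  node(6,4) S=210.6538 payoff=0.0000 vs cont=0.0000 → 0.0000 [wait]  node(6,5) S=325.3778 payoff=0.0000 vs cont=0.0000 → 0.0000 [wait]  node(6,6) S=502.5816 payoff=0.0000 vs cont=0.0000 → 0.0000 [wait]  ⇒ S*(6)=37.0079
t_5: node(5,0) S=45.9943 payoff=51.7357 vs cont=51.1275 → 51.7357 [stop]  node(5,1) S=71.0432 payoff=26.6868 vs cont=30.2991 → 30.2991 [wait]  node(5,2) S=109.7340 payoff=0.0000 vs cont=11.8557 → 11.8557 [wait]  node(5,3) S=169.4962 payoff=0.0000 vs cont=2.1935 → 2.1935 [wait]  node(5,4) S=261.8054 payoff=0.0000 vs cont=0.0000 → 0.0000 [wait]  node(5,5) S=404.3871 payoff=0.0000 vs cont=0.0000 → 0.0000 [wait]  ⇒ S*(5)=45.9943
t_4: node(4,0) S=57.1628 payoff=40.5672 vs cont=41.5774 → 41.5774 [wait]  node(4,1) S=88.2942 payoff=9.4358 vs cont=21.6529 → 21.6529 [wait]  node(4,2) S=136.3800 payoff=0.0000 vs cont=7.3526 → 7.3526 [wait]  node(4,3) S=210.6538 payoff=0.0000 vs cont=1.1745 → 1.1745 [wait]  node(4,4) S=325.3778 payoff=0.0000 vs cont=0.0000 → 0.0000 [wait]  ⇒ S*(4)=-
t_3: node(3,0) S=71.0432 payoff=26.6868 vs cont=32.1785 → 32.1785 [wait]  node(3,1) S=109.7340 payoff=0.0000 vs cont=14.9611 → 14.9611 [wait]  node(3,2) S=169.4962 payoff=0.0000 vs cont=4.4747 → 4.4747 [wait]  node(3,3) S=261.8054 payoff=0.0000 vs cont=0.6289 → 0.6289 [wait]  ⇒ S*(3)=-
t_2: node(2,0) S=88.2942 payoff=9.4358 vs cont=24.0813 → 24.0813 [wait]  node(2,1) S=136.3800 payoff=0.0000 vs cont=10.0600 → 10.0600 [wait]  node(2,2) S=210.6538 payoff=0.0000 vs cont=2.6839 → 2.6839 [wait]  ⇒ S*(2)=-
t_1: node(1,0) S=109.7340 payoff=0.0000 vs cont=17.5013 → 17.5013 [wait]  node(1,1) S=169.4962 payoff=0.0000 vs cont=6.6157 → 6.6157 [wait]  ⇒ S*(1)=-
t_0: node(0,0) S=136.3800 payoff=0.0000 vs cont=12.4006 → 12.4006 [wait]  ⇒ S*(0)=-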